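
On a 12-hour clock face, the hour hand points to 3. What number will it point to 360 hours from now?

3

360 = 30·12 + 0, so 360 mod 12 = 0.
3 + 0 → 3 on a 12-hour dial.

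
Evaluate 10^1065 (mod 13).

Square-and-reduce mod 13: 10^1≡10, 10^2≡9, 10^4≡3, 10^8≡9, 10^16≡3, 10^32≡9, 10^64≡3, 10^128≡9, 10^256≡3, 10^512≡9, 10^1024≡3.
Since 1065 = 1 + 8 + 32 + 1024 in binary, 10^1065 ≡ 10·9·9·3 ≡ 12 (mod 13).

12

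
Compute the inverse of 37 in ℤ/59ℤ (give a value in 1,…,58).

8

59 = 1·37 + 22
37 = 1·22 + 15
22 = 1·15 + 7
15 = 2·7 + 1
7 = 7·1 + 0
Back-substituting gives 37·8 ≡ 1 (mod 59).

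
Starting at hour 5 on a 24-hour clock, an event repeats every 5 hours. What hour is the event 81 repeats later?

81·5 = 405.
405 = 16·24 + 21, so 405 mod 24 = 21.
(5 + 21) mod 24 = 2.

2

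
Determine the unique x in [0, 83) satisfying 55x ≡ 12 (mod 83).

The inverse of 55 mod 83 is 80 (since 55·80 = 4400 ≡ 1).
So x ≡ 80·12 = 960 ≡ 47 (mod 83).
Check: 55·47 = 2585 = 31·83 + 12.

47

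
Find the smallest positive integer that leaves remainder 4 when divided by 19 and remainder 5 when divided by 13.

213

Since 13·3 ≡ 1 (mod 19), take x = 5 + 13·((4−5)·3 mod 19) = 5 + 13·16 = 213.
Check: 213 mod 19 = 4, 213 mod 13 = 5.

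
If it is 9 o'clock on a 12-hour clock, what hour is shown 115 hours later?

115 mod 12 = 7 (since 9·12 = 108).
9 + 7 → 4 on a 12-hour dial.

4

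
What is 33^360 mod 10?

Powers of 3 mod 10 repeat with period 4: 3, 9, 7, 1.
360 mod 4 = 0, so the last digit matches 3^4 = 1.

1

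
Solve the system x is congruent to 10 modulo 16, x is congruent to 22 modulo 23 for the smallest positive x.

Since 23·7 ≡ 1 (mod 16), take x = 22 + 23·((10−22)·7 mod 16) = 22 + 23·12 = 298.
Check: 298 mod 16 = 10, 298 mod 23 = 22.

298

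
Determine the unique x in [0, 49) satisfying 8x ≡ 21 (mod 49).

21

The inverse of 8 mod 49 is 43 (since 8·43 = 344 ≡ 1).
So x ≡ 43·21 = 903 ≡ 21 (mod 49).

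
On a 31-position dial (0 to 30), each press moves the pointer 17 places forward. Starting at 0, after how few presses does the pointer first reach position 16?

The inverse of 17 mod 31 is 11 (since 17·11 = 187 ≡ 1).
So x ≡ 11·16 = 176 ≡ 21 (mod 31).

21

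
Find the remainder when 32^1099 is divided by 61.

29

Successive squares of 32 mod 61: 32^1≡32, 32^2≡48, 32^4≡47, 32^8≡13, 32^16≡47, 32^32≡13, 32^64≡47, 32^128≡13, 32^256≡47, 32^512≡13, 32^1024≡47.
Since 1099 = 1 + 2 + 8 + 64 + 1024 in binary, 32^1099 ≡ 32·48·13·47·47 ≡ 29 (mod 61).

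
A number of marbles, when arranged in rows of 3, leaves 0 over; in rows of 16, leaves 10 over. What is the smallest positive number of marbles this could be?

42

x ≡ 0 (mod 3) gives x ∈ {0, 3, 6, 9, 12, 15, 18, 21, …}.
The first of these with x mod 16 = 10 is 42.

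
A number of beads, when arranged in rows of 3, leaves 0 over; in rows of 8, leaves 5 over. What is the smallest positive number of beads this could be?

21

x ≡ 0 (mod 3) gives x ∈ {0, 3, 6, 9, 12, 15, 18, 21}.
The first of these with x mod 8 = 5 is 21.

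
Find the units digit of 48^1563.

2

Powers of 8 mod 10 repeat with period 4: 8, 4, 2, 6.
1563 leaves remainder 3 on division by 4, so 48^1563 ends in 2.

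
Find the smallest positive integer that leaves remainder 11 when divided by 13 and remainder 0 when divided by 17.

x ≡ 11 (mod 13) gives x ∈ {11, 24, 37, 50, 63, 76, 89, 102}.
The first of these with x mod 17 = 0 is 102.

102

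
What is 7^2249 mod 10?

Last digits of 7^n: 7, 9, 3, 1 (period 4).
2249 leaves remainder 1 on division by 4, so 7^2249 ends in 7.

7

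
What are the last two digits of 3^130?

Square-and-reduce mod 100: 3^1≡3, 3^2≡9, 3^4≡81, 3^8≡61, 3^16≡21, 3^32≡41, 3^64≡81, 3^128≡61.
130 = 2 + 128, so 3^130 ≡ 9·61 ≡ 49 (mod 100).

49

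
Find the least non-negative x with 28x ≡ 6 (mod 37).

The inverse of 28 mod 37 is 4 (since 28·4 = 112 ≡ 1).
Multiplying both sides by 4: x ≡ 4·6 = 24 ≡ 24 (mod 37).

24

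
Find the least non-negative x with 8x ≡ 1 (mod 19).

12

The inverse of 8 mod 19 is 12 (since 8·12 = 96 ≡ 1).
Multiplying both sides by 12: x ≡ 12·1 = 12 ≡ 12 (mod 19).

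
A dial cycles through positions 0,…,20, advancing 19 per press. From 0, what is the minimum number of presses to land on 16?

13

The inverse of 19 mod 21 is 10 (since 19·10 = 190 ≡ 1).
So x ≡ 10·16 = 160 ≡ 13 (mod 21).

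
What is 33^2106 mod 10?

9

The units digit of 33^n cycles with period 4: 3, 9, 7, 1, …
2106 mod 4 = 2, so the last digit matches 3^2 = 9.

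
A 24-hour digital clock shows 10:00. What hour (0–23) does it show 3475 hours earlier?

Dividing 3475 by 24 gives quotient 144 and remainder 19.
(10 − 19) mod 24 = 15.

15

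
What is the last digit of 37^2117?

7

Last digits of 7^n: 7, 9, 3, 1 (period 4).
2117 mod 4 = 1, so the last digit matches 7^1 = 7.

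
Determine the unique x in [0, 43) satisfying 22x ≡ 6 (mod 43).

12

22⁻¹ ≡ 2 (mod 43) because 22·2 = 44 = 1·43 + 1.
So x ≡ 2·6 = 12 ≡ 12 (mod 43).
Check: 22·12 = 264 = 6·43 + 6.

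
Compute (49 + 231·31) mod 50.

10

231·31 = 7161.
7161 mod 50 = 11 (since 143·50 = 7150).
(49 + 11) mod 50 = 10.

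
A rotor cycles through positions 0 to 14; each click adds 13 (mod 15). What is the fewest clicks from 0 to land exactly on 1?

13·7 = 91 = 6·15 + 1, so 13⁻¹ ≡ 7 (mod 15).

7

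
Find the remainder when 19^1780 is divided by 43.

10

Square-and-reduce mod 43: 19^1≡19, 19^2≡17, 19^4≡31, 19^8≡15, 19^16≡10, 19^32≡14, 19^64≡24, 19^128≡17, 19^256≡31, 19^512≡15, 19^1024≡10.
1780 = 4 + 16 + 32 + 64 + 128 + 512 + 1024, so 19^1780 ≡ 31·10·14·24·17·15·10 ≡ 10 (mod 43).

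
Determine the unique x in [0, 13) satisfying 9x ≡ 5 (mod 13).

The inverse of 9 mod 13 is 3 (since 9·3 = 27 ≡ 1).
So x ≡ 3·5 = 15 ≡ 2 (mod 13).
Check: 9·2 = 18 = 1·13 + 5.

2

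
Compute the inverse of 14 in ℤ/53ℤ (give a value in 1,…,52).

53 = 3·14 + 11
14 = 1·11 + 3
11 = 3·3 + 2
3 = 1·2 + 1
2 = 2·1 + 0
Back-substituting gives 14·19 ≡ 1 (mod 53).

19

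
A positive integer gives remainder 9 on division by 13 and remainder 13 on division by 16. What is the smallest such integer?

x ≡ 9 (mod 13) gives x ∈ {9, 22, 35, 48, 61}.
The first of these with x mod 16 = 13 is 61.

61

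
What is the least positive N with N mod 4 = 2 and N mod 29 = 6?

Since 29·1 ≡ 1 (mod 4), take x = 6 + 29·((2−6)·1 mod 4) = 6 + 29·0 = 6.
Check: 6 mod 4 = 2, 6 mod 29 = 6.

6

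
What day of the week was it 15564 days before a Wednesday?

Sunday

Dividing 15564 by 7 gives quotient 2223 and remainder 3.
Wednesday − 3 days → Sunday.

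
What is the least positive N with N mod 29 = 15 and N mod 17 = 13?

x ≡ 13 (mod 17) gives x ∈ {13, 30, 47, 64, 81, 98, 115, 132, …}.
The first of these with x mod 29 = 15 is 421.

421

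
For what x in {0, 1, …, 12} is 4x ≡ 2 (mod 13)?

The inverse of 4 mod 13 is 10 (since 4·10 = 40 ≡ 1).
So x ≡ 10·2 = 20 ≡ 7 (mod 13).
Check: 4·7 = 28 = 2·13 + 2.

7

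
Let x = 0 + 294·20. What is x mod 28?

0

294·20 = 5880.
5880 = 210·28 + 0, so 5880 mod 28 = 0.
(0 + 0) mod 28 = 0.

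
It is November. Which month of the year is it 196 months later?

March

196 mod 12 = 4 (since 16·12 = 192).
November + 4 months → March.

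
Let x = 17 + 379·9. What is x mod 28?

12

379·9 = 3411.
Dividing 3411 by 28 gives quotient 121 and remainder 23.
(17 + 23) mod 28 = 12.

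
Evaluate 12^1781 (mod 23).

2

By repeated squaring mod 23: 12^1≡12, 12^2≡6, 12^4≡13, 12^8≡8, 12^16≡18, 12^32≡2, 12^64≡4, 12^128≡16, 12^256≡3, 12^512≡9, 12^1024≡12.
1781 = 1 + 4 + 16 + 32 + 64 + 128 + 512 + 1024, so 12^1781 ≡ 12·13·18·2·4·16·9·12 ≡ 2 (mod 23).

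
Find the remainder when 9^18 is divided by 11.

3

Square-and-reduce mod 11: 9^1≡9, 9^2≡4, 9^4≡5, 9^8≡3, 9^16≡9.
18 = 2 + 16, so 9^18 ≡ 4·9 ≡ 3 (mod 11).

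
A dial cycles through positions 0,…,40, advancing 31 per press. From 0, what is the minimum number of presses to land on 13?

31⁻¹ ≡ 4 (mod 41) because 31·4 = 124 = 3·41 + 1.
Multiplying both sides by 4: x ≡ 4·13 = 52 ≡ 11 (mod 41).
Check: 31·11 = 341 = 8·41 + 13.

11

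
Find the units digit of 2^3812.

6

Powers of 2 mod 10 repeat with period 4: 2, 4, 8, 6.
3812 mod 4 = 0, so the last digit matches 2^4 = 6.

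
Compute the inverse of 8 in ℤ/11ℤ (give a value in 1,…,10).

11 = 1·8 + 3
8 = 2·3 + 2
3 = 1·2 + 1
2 = 2·1 + 0
Back-substituting gives 8·7 ≡ 1 (mod 11).

7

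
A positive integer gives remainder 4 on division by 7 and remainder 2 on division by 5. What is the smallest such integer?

32

Since 5·3 ≡ 1 (mod 7), take x = 2 + 5·((4−2)·3 mod 7) = 2 + 5·6 = 32.
Check: 32 mod 7 = 4, 32 mod 5 = 2.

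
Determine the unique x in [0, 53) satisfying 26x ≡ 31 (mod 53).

44

26⁻¹ ≡ 51 (mod 53) because 26·51 = 1326 = 25·53 + 1.
Multiplying both sides by 51: x ≡ 51·31 = 1581 ≡ 44 (mod 53).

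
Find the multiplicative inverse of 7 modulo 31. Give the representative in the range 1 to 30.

9

7·9 = 63 = 2·31 + 1, so 7⁻¹ ≡ 9 (mod 31).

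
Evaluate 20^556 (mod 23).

By repeated squaring mod 23: 20^1≡20, 20^2≡9, 20^4≡12, 20^8≡6, 20^16≡13, 20^32≡8, 20^64≡18, 20^128≡2, 20^256≡4, 20^512≡16.
556 = 4 + 8 + 32 + 512, so 20^556 ≡ 12·6·8·16 ≡ 16 (mod 23).

16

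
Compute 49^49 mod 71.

5

Successive squares of 49 mod 71: 49^1≡49, 49^2≡58, 49^4≡27, 49^8≡19, 49^16≡6, 49^32≡36.
49 = 1 + 16 + 32, so 49^49 ≡ 49·6·36 ≡ 5 (mod 71).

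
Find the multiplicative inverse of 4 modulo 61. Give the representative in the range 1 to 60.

46

61 = 15·4 + 1
4 = 4·1 + 0
Back-substituting gives 4·46 ≡ 1 (mod 61).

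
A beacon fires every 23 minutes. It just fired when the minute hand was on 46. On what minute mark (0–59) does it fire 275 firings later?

275·23 = 6325.
Dividing 6325 by 60 gives quotient 105 and remainder 25.
(46 + 25) mod 60 = 11.

11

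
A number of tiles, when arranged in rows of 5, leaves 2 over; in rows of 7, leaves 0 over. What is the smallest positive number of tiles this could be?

x ≡ 2 (mod 5) gives x ∈ {2, 7}.
The first of these with x mod 7 = 0 is 7.

7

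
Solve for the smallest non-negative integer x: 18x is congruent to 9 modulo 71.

18⁻¹ ≡ 4 (mod 71) because 18·4 = 72 = 1·71 + 1.
Multiplying both sides by 4: x ≡ 4·9 = 36 ≡ 36 (mod 71).

36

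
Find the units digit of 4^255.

Powers of 4 mod 10 repeat with period 2: 4, 6.
255 leaves remainder 1 on division by 2, so 4^255 ends in 4.

4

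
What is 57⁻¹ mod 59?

29

59 = 1·57 + 2
57 = 28·2 + 1
2 = 2·1 + 0
Back-substituting gives 57·29 ≡ 1 (mod 59).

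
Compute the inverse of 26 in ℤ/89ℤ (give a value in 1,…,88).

89 = 3·26 + 11
26 = 2·11 + 4
11 = 2·4 + 3
4 = 1·3 + 1
3 = 3·1 + 0
Back-substituting gives 26·24 ≡ 1 (mod 89).

24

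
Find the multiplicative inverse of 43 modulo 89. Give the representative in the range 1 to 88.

43·29 = 1247 = 14·89 + 1, so 43⁻¹ ≡ 29 (mod 89).

29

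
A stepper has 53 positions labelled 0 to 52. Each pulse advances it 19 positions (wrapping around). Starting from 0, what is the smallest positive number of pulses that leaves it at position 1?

14

19·14 = 266 = 5·53 + 1, so 19⁻¹ ≡ 14 (mod 53).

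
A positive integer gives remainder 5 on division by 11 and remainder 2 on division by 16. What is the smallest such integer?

82

x ≡ 5 (mod 11) gives x ∈ {5, 16, 27, 38, 49, 60, 71, 82}.
The first of these with x mod 16 = 2 is 82.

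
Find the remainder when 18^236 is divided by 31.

28

By repeated squaring mod 31: 18^1≡18, 18^2≡14, 18^4≡10, 18^8≡7, 18^16≡18, 18^32≡14, 18^64≡10, 18^128≡7.
Since 236 = 4 + 8 + 32 + 64 + 128 in binary, 18^236 ≡ 10·7·14·10·7 ≡ 28 (mod 31).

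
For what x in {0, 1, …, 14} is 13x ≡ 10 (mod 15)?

13⁻¹ ≡ 7 (mod 15) because 13·7 = 91 = 6·15 + 1.
So x ≡ 7·10 = 70 ≡ 10 (mod 15).

10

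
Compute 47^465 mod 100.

Successive squares of 47 mod 100: 47^1≡47, 47^2≡9, 47^4≡81, 47^8≡61, 47^16≡21, 47^32≡41, 47^64≡81, 47^128≡61, 47^256≡21.
Since 465 = 1 + 16 + 64 + 128 + 256 in binary, 47^465 ≡ 47·21·81·61·21 ≡ 7 (mod 100).

7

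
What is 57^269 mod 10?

The units digit of 57^n cycles with period 4: 7, 9, 3, 1, …
269 leaves remainder 1 on division by 4, so 57^269 ends in 7.

7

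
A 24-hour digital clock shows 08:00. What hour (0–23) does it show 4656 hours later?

4656 − 194·24 = 0, so 4656 ≡ 0 (mod 24).
(8 + 0) mod 24 = 8.

8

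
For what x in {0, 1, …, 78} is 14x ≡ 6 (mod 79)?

23

14⁻¹ ≡ 17 (mod 79) because 14·17 = 238 = 3·79 + 1.
So x ≡ 17·6 = 102 ≡ 23 (mod 79).
Check: 14·23 = 322 = 4·79 + 6.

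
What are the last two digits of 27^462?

Square-and-reduce mod 100: 27^1≡27, 27^2≡29, 27^4≡41, 27^8≡81, 27^16≡61, 27^32≡21, 27^64≡41, 27^128≡81, 27^256≡61.
462 = 2 + 4 + 8 + 64 + 128 + 256, so 27^462 ≡ 29·41·81·41·81·61 ≡ 29 (mod 100).

29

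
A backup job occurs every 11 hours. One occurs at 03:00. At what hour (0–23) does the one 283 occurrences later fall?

283·11 = 3113.
Dividing 3113 by 24 gives quotient 129 and remainder 17.
(3 + 17) mod 24 = 20.

20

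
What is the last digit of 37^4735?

3

Last digits of 7^n: 7, 9, 3, 1 (period 4).
4735 leaves remainder 3 on division by 4, so 37^4735 ends in 3.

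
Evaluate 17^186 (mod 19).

By repeated squaring mod 19: 17^1≡17, 17^2≡4, 17^4≡16, 17^8≡9, 17^16≡5, 17^32≡6, 17^64≡17, 17^128≡4.
Since 186 = 2 + 8 + 16 + 32 + 128 in binary, 17^186 ≡ 4·9·5·6·4 ≡ 7 (mod 19).

7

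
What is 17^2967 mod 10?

3

Powers of 7 mod 10 repeat with period 4: 7, 9, 3, 1.
2967 mod 4 = 3, so the last digit matches 7^3 = 3.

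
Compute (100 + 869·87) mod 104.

95

869·87 = 75603.
75603 mod 104 = 99 (since 726·104 = 75504).
(100 + 99) mod 104 = 95.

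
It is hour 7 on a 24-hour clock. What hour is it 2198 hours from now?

2198 = 91·24 + 14, so 2198 mod 24 = 14.
(7 + 14) mod 24 = 21.

21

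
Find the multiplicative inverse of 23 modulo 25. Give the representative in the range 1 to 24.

25 = 1·23 + 2
23 = 11·2 + 1
2 = 2·1 + 0
Back-substituting gives 23·12 ≡ 1 (mod 25).

12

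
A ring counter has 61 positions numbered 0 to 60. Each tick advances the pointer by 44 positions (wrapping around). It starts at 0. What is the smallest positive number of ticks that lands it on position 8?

39

The inverse of 44 mod 61 is 43 (since 44·43 = 1892 ≡ 1).
Multiplying both sides by 43: x ≡ 43·8 = 344 ≡ 39 (mod 61).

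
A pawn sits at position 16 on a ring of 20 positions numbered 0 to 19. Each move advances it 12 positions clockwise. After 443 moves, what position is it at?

12

443·12 = 5316.
5316 = 265·20 + 16, so 5316 mod 20 = 16.
(16 + 16) mod 20 = 12.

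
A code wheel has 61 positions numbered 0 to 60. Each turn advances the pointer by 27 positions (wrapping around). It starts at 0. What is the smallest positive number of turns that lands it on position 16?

39

27⁻¹ ≡ 52 (mod 61) because 27·52 = 1404 = 23·61 + 1.
So x ≡ 52·16 = 832 ≡ 39 (mod 61).
Check: 27·39 = 1053 = 17·61 + 16.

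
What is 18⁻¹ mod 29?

18·21 = 378 = 13·29 + 1, so 18⁻¹ ≡ 21 (mod 29).

21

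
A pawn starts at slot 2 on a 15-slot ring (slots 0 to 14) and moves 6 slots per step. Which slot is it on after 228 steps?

228·6 = 1368.
Dividing 1368 by 15 gives quotient 91 and remainder 3.
(2 + 3) mod 15 = 5.

5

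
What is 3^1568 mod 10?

1

Last digits of 3^n: 3, 9, 7, 1 (period 4).
1568 mod 4 = 0, so the last digit matches 3^4 = 1.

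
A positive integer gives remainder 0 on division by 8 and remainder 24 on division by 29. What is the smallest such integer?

24

Since 29·5 ≡ 1 (mod 8), take x = 24 + 29·((0−24)·5 mod 8) = 24 + 29·0 = 24.
Check: 24 mod 8 = 0, 24 mod 29 = 24.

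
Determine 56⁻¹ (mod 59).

59 = 1·56 + 3
56 = 18·3 + 2
3 = 1·2 + 1
2 = 2·1 + 0
Back-substituting gives 56·39 ≡ 1 (mod 59).

39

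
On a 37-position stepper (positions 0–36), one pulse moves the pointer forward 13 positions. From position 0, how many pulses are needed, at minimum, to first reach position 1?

20

13·20 = 260 = 7·37 + 1, so 13⁻¹ ≡ 20 (mod 37).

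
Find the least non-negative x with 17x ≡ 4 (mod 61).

17⁻¹ ≡ 18 (mod 61) because 17·18 = 306 = 5·61 + 1.
So x ≡ 18·4 = 72 ≡ 11 (mod 61).

11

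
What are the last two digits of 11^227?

71

Successive squares of 11 mod 100: 11^1≡11, 11^2≡21, 11^4≡41, 11^8≡81, 11^16≡61, 11^32≡21, 11^64≡41, 11^128≡81.
Since 227 = 1 + 2 + 32 + 64 + 128 in binary, 11^227 ≡ 11·21·21·41·81 ≡ 71 (mod 100).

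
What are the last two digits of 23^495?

By repeated squaring mod 100: 23^1≡23, 23^2≡29, 23^4≡41, 23^8≡81, 23^16≡61, 23^32≡21, 23^64≡41, 23^128≡81, 23^256≡61.
495 = 1 + 2 + 4 + 8 + 32 + 64 + 128 + 256, so 23^495 ≡ 23·29·41·81·21·41·81·61 ≡ 7 (mod 100).

07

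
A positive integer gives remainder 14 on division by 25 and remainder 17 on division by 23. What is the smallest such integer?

339

x ≡ 17 (mod 23) gives x ∈ {17, 40, 63, 86, 109, 132, 155, 178, …}.
The first of these with x mod 25 = 14 is 339.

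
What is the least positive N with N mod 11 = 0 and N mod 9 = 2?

x ≡ 2 (mod 9) gives x ∈ {2, 11}.
The first of these with x mod 11 = 0 is 11.

11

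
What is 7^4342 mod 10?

The units digit of 7^n cycles with period 4: 7, 9, 3, 1, …
4342 leaves remainder 2 on division by 4, so 7^4342 ends in 9.

9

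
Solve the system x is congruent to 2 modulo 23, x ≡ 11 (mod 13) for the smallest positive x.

232

x ≡ 11 (mod 13) gives x ∈ {11, 24, 37, 50, 63, 76, 89, 102, …}.
The first of these with x mod 23 = 2 is 232.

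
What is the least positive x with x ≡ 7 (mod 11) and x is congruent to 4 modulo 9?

Since 9·5 ≡ 1 (mod 11), take x = 4 + 9·((7−4)·5 mod 11) = 4 + 9·4 = 40.
Check: 40 mod 11 = 7, 40 mod 9 = 4.

40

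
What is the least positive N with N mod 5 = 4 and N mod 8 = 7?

39

x ≡ 4 (mod 5) gives x ∈ {4, 9, 14, 19, 24, 29, 34, 39}.
The first of these with x mod 8 = 7 is 39.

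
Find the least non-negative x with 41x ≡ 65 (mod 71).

41⁻¹ ≡ 26 (mod 71) because 41·26 = 1066 = 15·71 + 1.
Multiplying both sides by 26: x ≡ 26·65 = 1690 ≡ 57 (mod 71).

57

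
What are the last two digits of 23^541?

23

Successive squares of 23 mod 100: 23^1≡23, 23^2≡29, 23^4≡41, 23^8≡81, 23^16≡61, 23^32≡21, 23^64≡41, 23^128≡81, 23^256≡61, 23^512≡21.
541 = 1 + 4 + 8 + 16 + 512, so 23^541 ≡ 23·41·81·61·21 ≡ 23 (mod 100).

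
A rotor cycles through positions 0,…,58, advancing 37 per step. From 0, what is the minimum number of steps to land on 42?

37⁻¹ ≡ 8 (mod 59) because 37·8 = 296 = 5·59 + 1.
So x ≡ 8·42 = 336 ≡ 41 (mod 59).
Check: 37·41 = 1517 = 25·59 + 42.

41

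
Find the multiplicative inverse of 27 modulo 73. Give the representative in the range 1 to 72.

73 = 2·27 + 19
27 = 1·19 + 8
19 = 2·8 + 3
8 = 2·3 + 2
3 = 1·2 + 1
2 = 2·1 + 0
Back-substituting gives 27·46 ≡ 1 (mod 73).

46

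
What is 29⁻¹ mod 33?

29·8 = 232 = 7·33 + 1, so 29⁻¹ ≡ 8 (mod 33).

8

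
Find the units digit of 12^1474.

4

Last digits of 2^n: 2, 4, 8, 6 (period 4).
1474 leaves remainder 2 on division by 4, so 12^1474 ends in 4.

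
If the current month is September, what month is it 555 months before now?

June

Dividing 555 by 12 gives quotient 46 and remainder 3.
September − 3 months → June.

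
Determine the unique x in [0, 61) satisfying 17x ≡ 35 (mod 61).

The inverse of 17 mod 61 is 18 (since 17·18 = 306 ≡ 1).
So x ≡ 18·35 = 630 ≡ 20 (mod 61).
Check: 17·20 = 340 = 5·61 + 35.

20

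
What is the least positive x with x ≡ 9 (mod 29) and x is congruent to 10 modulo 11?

241

Since 11·8 ≡ 1 (mod 29), take x = 10 + 11·((9−10)·8 mod 29) = 10 + 11·21 = 241.
Check: 241 mod 29 = 9, 241 mod 11 = 10.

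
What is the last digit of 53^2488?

Powers of 3 mod 10 repeat with period 4: 3, 9, 7, 1.
2488 mod 4 = 0, so the last digit matches 3^4 = 1.

1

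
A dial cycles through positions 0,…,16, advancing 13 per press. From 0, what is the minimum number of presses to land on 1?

4

The inverse of 13 mod 17 is 4 (since 13·4 = 52 ≡ 1).
Multiplying both sides by 4: x ≡ 4·1 = 4 ≡ 4 (mod 17).
Check: 13·4 = 52 = 3·17 + 1.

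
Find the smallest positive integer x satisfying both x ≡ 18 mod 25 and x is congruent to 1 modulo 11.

243

Since 11·16 ≡ 1 (mod 25), take x = 1 + 11·((18−1)·16 mod 25) = 1 + 11·22 = 243.
Check: 243 mod 25 = 18, 243 mod 11 = 1.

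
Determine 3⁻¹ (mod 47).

16

47 = 15·3 + 2
3 = 1·2 + 1
2 = 2·1 + 0
Back-substituting gives 3·16 ≡ 1 (mod 47).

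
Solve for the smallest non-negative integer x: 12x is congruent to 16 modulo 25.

12⁻¹ ≡ 23 (mod 25) because 12·23 = 276 = 11·25 + 1.
Multiplying both sides by 23: x ≡ 23·16 = 368 ≡ 18 (mod 25).
Check: 12·18 = 216 = 8·25 + 16.

18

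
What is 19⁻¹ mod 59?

19·28 = 532 = 9·59 + 1, so 19⁻¹ ≡ 28 (mod 59).

28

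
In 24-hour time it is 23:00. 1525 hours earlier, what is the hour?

10

1525 mod 24 = 13 (since 63·24 = 1512).
(23 − 13) mod 24 = 10.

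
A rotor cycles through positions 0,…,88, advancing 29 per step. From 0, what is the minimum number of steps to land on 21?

13

29⁻¹ ≡ 43 (mod 89) because 29·43 = 1247 = 14·89 + 1.
Multiplying both sides by 43: x ≡ 43·21 = 903 ≡ 13 (mod 89).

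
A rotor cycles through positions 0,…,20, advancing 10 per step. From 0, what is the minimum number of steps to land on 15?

The inverse of 10 mod 21 is 19 (since 10·19 = 190 ≡ 1).
So x ≡ 19·15 = 285 ≡ 12 (mod 21).
Check: 10·12 = 120 = 5·21 + 15.

12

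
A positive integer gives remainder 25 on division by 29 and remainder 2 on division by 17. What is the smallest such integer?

257

x ≡ 2 (mod 17) gives x ∈ {2, 19, 36, 53, 70, 87, 104, 121, …}.
The first of these with x mod 29 = 25 is 257.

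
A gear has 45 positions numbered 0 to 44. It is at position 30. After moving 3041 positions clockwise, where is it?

3041 − 67·45 = 26, so 3041 ≡ 26 (mod 45).
(30 + 26) mod 45 = 11.

11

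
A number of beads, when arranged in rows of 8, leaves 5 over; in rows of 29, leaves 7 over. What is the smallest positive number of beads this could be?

x ≡ 5 (mod 8) gives x ∈ {5, 13, 21, 29, 37, 45, 53, 61, …}.
The first of these with x mod 29 = 7 is 181.

181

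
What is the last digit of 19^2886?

1

Powers of 9 mod 10 repeat with period 2: 9, 1.
2886 leaves remainder 0 on division by 2, so 19^2886 ends in 1.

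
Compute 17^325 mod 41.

27

By repeated squaring mod 41: 17^1≡17, 17^2≡2, 17^4≡4, 17^8≡16, 17^16≡10, 17^32≡18, 17^64≡37, 17^128≡16, 17^256≡10.
325 = 1 + 4 + 64 + 256, so 17^325 ≡ 17·4·37·10 ≡ 27 (mod 41).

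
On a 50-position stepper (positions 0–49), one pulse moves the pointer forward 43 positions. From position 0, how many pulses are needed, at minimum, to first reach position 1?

43·7 = 301 = 6·50 + 1, so 43⁻¹ ≡ 7 (mod 50).

7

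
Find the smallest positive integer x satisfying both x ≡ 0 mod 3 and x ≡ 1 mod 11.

12

x ≡ 0 (mod 3) gives x ∈ {0, 3, 6, 9, 12}.
The first of these with x mod 11 = 1 is 12.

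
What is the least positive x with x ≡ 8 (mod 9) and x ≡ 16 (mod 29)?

161

Since 29·5 ≡ 1 (mod 9), take x = 16 + 29·((8−16)·5 mod 9) = 16 + 29·5 = 161.
Check: 161 mod 9 = 8, 161 mod 29 = 16.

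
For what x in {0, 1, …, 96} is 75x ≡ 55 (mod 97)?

46

75⁻¹ ≡ 22 (mod 97) because 75·22 = 1650 = 17·97 + 1.
So x ≡ 22·55 = 1210 ≡ 46 (mod 97).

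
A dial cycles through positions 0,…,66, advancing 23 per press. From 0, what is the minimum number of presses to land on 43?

23⁻¹ ≡ 35 (mod 67) because 23·35 = 805 = 12·67 + 1.
Multiplying both sides by 35: x ≡ 35·43 = 1505 ≡ 31 (mod 67).

31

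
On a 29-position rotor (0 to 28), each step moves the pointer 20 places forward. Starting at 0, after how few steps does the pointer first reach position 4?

20⁻¹ ≡ 16 (mod 29) because 20·16 = 320 = 11·29 + 1.
Multiplying both sides by 16: x ≡ 16·4 = 64 ≡ 6 (mod 29).
Check: 20·6 = 120 = 4·29 + 4.

6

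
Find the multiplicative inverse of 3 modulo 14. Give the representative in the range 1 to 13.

5

14 = 4·3 + 2
3 = 1·2 + 1
2 = 2·1 + 0
Back-substituting gives 3·5 ≡ 1 (mod 14).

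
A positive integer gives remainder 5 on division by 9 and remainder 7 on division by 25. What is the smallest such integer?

x ≡ 5 (mod 9) gives x ∈ {5, 14, 23, 32}.
The first of these with x mod 25 = 7 is 32.

32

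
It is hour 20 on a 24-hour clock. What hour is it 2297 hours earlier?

3

Dividing 2297 by 24 gives quotient 95 and remainder 17.
(20 − 17) mod 24 = 3.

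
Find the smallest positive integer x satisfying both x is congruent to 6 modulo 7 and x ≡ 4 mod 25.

104

Since 25·2 ≡ 1 (mod 7), take x = 4 + 25·((6−4)·2 mod 7) = 4 + 25·4 = 104.
Check: 104 mod 7 = 6, 104 mod 25 = 4.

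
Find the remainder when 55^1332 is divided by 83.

70

By repeated squaring mod 83: 55^1≡55, 55^2≡37, 55^4≡41, 55^8≡21, 55^16≡26, 55^32≡12, 55^64≡61, 55^128≡69, 55^256≡30, 55^512≡70, 55^1024≡3.
Since 1332 = 4 + 16 + 32 + 256 + 1024 in binary, 55^1332 ≡ 41·26·12·30·3 ≡ 70 (mod 83).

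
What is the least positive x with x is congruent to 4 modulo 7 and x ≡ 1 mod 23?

116

x ≡ 4 (mod 7) gives x ∈ {4, 11, 18, 25, 32, 39, 46, 53, …}.
The first of these with x mod 23 = 1 is 116.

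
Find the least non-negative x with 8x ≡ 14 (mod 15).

8⁻¹ ≡ 2 (mod 15) because 8·2 = 16 = 1·15 + 1.
Multiplying both sides by 2: x ≡ 2·14 = 28 ≡ 13 (mod 15).

13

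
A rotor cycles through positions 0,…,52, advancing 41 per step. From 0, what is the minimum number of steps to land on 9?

The inverse of 41 mod 53 is 22 (since 41·22 = 902 ≡ 1).
Multiplying both sides by 22: x ≡ 22·9 = 198 ≡ 39 (mod 53).

39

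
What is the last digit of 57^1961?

Powers of 7 mod 10 repeat with period 4: 7, 9, 3, 1.
1961 mod 4 = 1, so the last digit matches 7^1 = 7.

7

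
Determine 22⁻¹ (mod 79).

79 = 3·22 + 13
22 = 1·13 + 9
13 = 1·9 + 4
9 = 2·4 + 1
4 = 4·1 + 0
Back-substituting gives 22·18 ≡ 1 (mod 79).

18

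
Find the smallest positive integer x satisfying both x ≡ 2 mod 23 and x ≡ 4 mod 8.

140

Since 8·3 ≡ 1 (mod 23), take x = 4 + 8·((2−4)·3 mod 23) = 4 + 8·17 = 140.
Check: 140 mod 23 = 2, 140 mod 8 = 4.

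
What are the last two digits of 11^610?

01

Successive squares of 11 mod 100: 11^1≡11, 11^2≡21, 11^4≡41, 11^8≡81, 11^16≡61, 11^32≡21, 11^64≡41, 11^128≡81, 11^256≡61, 11^512≡21.
610 = 2 + 32 + 64 + 512, so 11^610 ≡ 21·21·41·21 ≡ 1 (mod 100).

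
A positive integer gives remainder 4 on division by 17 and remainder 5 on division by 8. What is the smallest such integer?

x ≡ 5 (mod 8) gives x ∈ {5, 13, 21}.
The first of these with x mod 17 = 4 is 21.

21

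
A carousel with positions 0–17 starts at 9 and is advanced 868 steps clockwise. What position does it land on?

Dividing 868 by 18 gives quotient 48 and remainder 4.
(9 + 4) mod 18 = 13.

13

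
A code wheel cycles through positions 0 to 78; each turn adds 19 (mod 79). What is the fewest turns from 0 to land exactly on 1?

79 = 4·19 + 3
19 = 6·3 + 1
3 = 3·1 + 0
Back-substituting gives 19·25 ≡ 1 (mod 79).

25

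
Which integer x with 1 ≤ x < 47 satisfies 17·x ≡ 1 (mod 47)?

17·36 = 612 = 13·47 + 1, so 17⁻¹ ≡ 36 (mod 47).

36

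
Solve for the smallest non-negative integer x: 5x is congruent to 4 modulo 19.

16

5⁻¹ ≡ 4 (mod 19) because 5·4 = 20 = 1·19 + 1.
So x ≡ 4·4 = 16 ≡ 16 (mod 19).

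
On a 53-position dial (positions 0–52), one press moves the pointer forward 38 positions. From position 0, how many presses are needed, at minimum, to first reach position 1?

7

38·7 = 266 = 5·53 + 1, so 38⁻¹ ≡ 7 (mod 53).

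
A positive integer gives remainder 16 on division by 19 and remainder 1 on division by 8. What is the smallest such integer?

73

Since 8·12 ≡ 1 (mod 19), take x = 1 + 8·((16−1)·12 mod 19) = 1 + 8·9 = 73.
Check: 73 mod 19 = 16, 73 mod 8 = 1.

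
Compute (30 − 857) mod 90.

Dividing 857 by 90 gives quotient 9 and remainder 47.
(30 − 47) mod 90 = 73.

73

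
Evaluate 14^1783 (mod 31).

By repeated squaring mod 31: 14^1≡14, 14^2≡10, 14^4≡7, 14^8≡18, 14^16≡14, 14^32≡10, 14^64≡7, 14^128≡18, 14^256≡14, 14^512≡10, 14^1024≡7.
1783 = 1 + 2 + 4 + 16 + 32 + 64 + 128 + 512 + 1024, so 14^1783 ≡ 14·10·7·14·10·7·18·10·7 ≡ 28 (mod 31).

28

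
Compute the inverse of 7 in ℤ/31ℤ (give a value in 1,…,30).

9

7·9 = 63 = 2·31 + 1, so 7⁻¹ ≡ 9 (mod 31).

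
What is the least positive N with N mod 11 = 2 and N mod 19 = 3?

79

x ≡ 2 (mod 11) gives x ∈ {2, 13, 24, 35, 46, 57, 68, 79}.
The first of these with x mod 19 = 3 is 79.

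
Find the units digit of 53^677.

Last digits of 3^n: 3, 9, 7, 1 (period 4).
677 leaves remainder 1 on division by 4, so 53^677 ends in 3.

3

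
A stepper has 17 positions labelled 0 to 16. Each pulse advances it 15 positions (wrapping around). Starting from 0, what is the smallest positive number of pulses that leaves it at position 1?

15·8 = 120 = 7·17 + 1, so 15⁻¹ ≡ 8 (mod 17).

8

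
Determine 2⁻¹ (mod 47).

2·24 = 48 = 1·47 + 1, so 2⁻¹ ≡ 24 (mod 47).

24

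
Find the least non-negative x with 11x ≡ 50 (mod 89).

45

The inverse of 11 mod 89 is 81 (since 11·81 = 891 ≡ 1).
Multiplying both sides by 81: x ≡ 81·50 = 4050 ≡ 45 (mod 89).
Check: 11·45 = 495 = 5·89 + 50.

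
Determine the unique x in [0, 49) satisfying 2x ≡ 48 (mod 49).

2⁻¹ ≡ 25 (mod 49) because 2·25 = 50 = 1·49 + 1.
Multiplying both sides by 25: x ≡ 25·48 = 1200 ≡ 24 (mod 49).
Check: 2·24 = 48 = 0·49 + 48.

24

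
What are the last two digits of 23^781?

23

Square-and-reduce mod 100: 23^1≡23, 23^2≡29, 23^4≡41, 23^8≡81, 23^16≡61, 23^32≡21, 23^64≡41, 23^128≡81, 23^256≡61, 23^512≡21.
781 = 1 + 4 + 8 + 256 + 512, so 23^781 ≡ 23·41·81·61·21 ≡ 23 (mod 100).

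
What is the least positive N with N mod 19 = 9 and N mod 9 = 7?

142

x ≡ 7 (mod 9) gives x ∈ {7, 16, 25, 34, 43, 52, 61, 70, …}.
The first of these with x mod 19 = 9 is 142.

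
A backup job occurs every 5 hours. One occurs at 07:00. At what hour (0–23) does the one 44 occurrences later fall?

11

44·5 = 220.
Dividing 220 by 24 gives quotient 9 and remainder 4.
(7 + 4) mod 24 = 11.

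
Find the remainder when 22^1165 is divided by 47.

11

By repeated squaring mod 47: 22^1≡22, 22^2≡14, 22^4≡8, 22^8≡17, 22^16≡7, 22^32≡2, 22^64≡4, 22^128≡16, 22^256≡21, 22^512≡18, 22^1024≡42.
1165 = 1 + 4 + 8 + 128 + 1024, so 22^1165 ≡ 22·8·17·16·42 ≡ 11 (mod 47).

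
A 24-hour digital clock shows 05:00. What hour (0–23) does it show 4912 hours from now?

21

4912 mod 24 = 16 (since 204·24 = 4896).
(5 + 16) mod 24 = 21.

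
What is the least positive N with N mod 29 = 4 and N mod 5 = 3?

33

Since 5·6 ≡ 1 (mod 29), take x = 3 + 5·((4−3)·6 mod 29) = 3 + 5·6 = 33.
Check: 33 mod 29 = 4, 33 mod 5 = 3.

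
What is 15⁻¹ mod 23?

20

23 = 1·15 + 8
15 = 1·8 + 7
8 = 1·7 + 1
7 = 7·1 + 0
Back-substituting gives 15·20 ≡ 1 (mod 23).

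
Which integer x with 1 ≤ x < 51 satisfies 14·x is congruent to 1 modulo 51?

11

14·11 = 154 = 3·51 + 1, so 14⁻¹ ≡ 11 (mod 51).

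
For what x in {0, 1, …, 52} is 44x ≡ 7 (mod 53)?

44⁻¹ ≡ 47 (mod 53) because 44·47 = 2068 = 39·53 + 1.
So x ≡ 47·7 = 329 ≡ 11 (mod 53).
Check: 44·11 = 484 = 9·53 + 7.

11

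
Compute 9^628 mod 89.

39

By repeated squaring mod 89: 9^1≡9, 9^2≡81, 9^4≡64, 9^8≡2, 9^16≡4, 9^32≡16, 9^64≡78, 9^128≡32, 9^256≡45, 9^512≡67.
628 = 4 + 16 + 32 + 64 + 512, so 9^628 ≡ 64·4·16·78·67 ≡ 39 (mod 89).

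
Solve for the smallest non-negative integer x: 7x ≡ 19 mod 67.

7⁻¹ ≡ 48 (mod 67) because 7·48 = 336 = 5·67 + 1.
So x ≡ 48·19 = 912 ≡ 41 (mod 67).

41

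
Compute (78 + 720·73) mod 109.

720·73 = 52560.
52560 mod 109 = 22 (since 482·109 = 52538).
(78 + 22) mod 109 = 100.

100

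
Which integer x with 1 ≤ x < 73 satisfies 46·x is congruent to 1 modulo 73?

27

73 = 1·46 + 27
46 = 1·27 + 19
27 = 1·19 + 8
19 = 2·8 + 3
8 = 2·3 + 2
3 = 1·2 + 1
2 = 2·1 + 0
Back-substituting gives 46·27 ≡ 1 (mod 73).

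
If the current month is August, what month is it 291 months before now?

291 − 24·12 = 3, so 291 ≡ 3 (mod 12).
August − 3 months → May.

May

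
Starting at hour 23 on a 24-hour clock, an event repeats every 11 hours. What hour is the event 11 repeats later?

0

11·11 = 121.
Dividing 121 by 24 gives quotient 5 and remainder 1.
(23 + 1) mod 24 = 0.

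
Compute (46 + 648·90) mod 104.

22

648·90 = 58320.
58320 mod 104 = 80 (since 560·104 = 58240).
(46 + 80) mod 104 = 22.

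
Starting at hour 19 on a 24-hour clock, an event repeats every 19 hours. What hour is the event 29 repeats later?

29·19 = 551.
551 − 22·24 = 23, so 551 ≡ 23 (mod 24).
(19 + 23) mod 24 = 18.

18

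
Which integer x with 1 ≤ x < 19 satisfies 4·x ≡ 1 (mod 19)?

4·5 = 20 = 1·19 + 1, so 4⁻¹ ≡ 5 (mod 19).

5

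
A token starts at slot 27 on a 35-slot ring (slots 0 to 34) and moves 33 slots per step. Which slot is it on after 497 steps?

13

497·33 = 16401.
16401 mod 35 = 21 (since 468·35 = 16380).
(27 + 21) mod 35 = 13.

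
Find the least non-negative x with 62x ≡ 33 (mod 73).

The inverse of 62 mod 73 is 53 (since 62·53 = 3286 ≡ 1).
So x ≡ 53·33 = 1749 ≡ 70 (mod 73).

70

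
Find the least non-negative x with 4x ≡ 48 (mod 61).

The inverse of 4 mod 61 is 46 (since 4·46 = 184 ≡ 1).
Multiplying both sides by 46: x ≡ 46·48 = 2208 ≡ 12 (mod 61).

12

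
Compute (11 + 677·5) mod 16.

677·5 = 3385.
3385 = 211·16 + 9, so 3385 mod 16 = 9.
(11 + 9) mod 16 = 4.

4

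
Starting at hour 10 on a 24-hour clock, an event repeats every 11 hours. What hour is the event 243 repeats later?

243·11 = 2673.
Dividing 2673 by 24 gives quotient 111 and remainder 9.
(10 + 9) mod 24 = 19.

19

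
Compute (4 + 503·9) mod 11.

10

503·9 = 4527.
4527 − 411·11 = 6, so 4527 ≡ 6 (mod 11).
(4 + 6) mod 11 = 10.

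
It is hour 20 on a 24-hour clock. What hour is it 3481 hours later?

Dividing 3481 by 24 gives quotient 145 and remainder 1.
(20 + 1) mod 24 = 21.

21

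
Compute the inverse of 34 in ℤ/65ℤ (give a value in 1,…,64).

65 = 1·34 + 31
34 = 1·31 + 3
31 = 10·3 + 1
3 = 3·1 + 0
Back-substituting gives 34·44 ≡ 1 (mod 65).

44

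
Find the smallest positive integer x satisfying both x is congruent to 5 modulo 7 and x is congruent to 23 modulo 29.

110

Since 29·1 ≡ 1 (mod 7), take x = 23 + 29·((5−23)·1 mod 7) = 23 + 29·3 = 110.
Check: 110 mod 7 = 5, 110 mod 29 = 23.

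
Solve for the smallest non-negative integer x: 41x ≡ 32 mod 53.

41⁻¹ ≡ 22 (mod 53) because 41·22 = 902 = 17·53 + 1.
So x ≡ 22·32 = 704 ≡ 15 (mod 53).

15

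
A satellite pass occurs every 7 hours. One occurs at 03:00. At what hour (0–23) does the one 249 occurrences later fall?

249·7 = 1743.
1743 − 72·24 = 15, so 1743 ≡ 15 (mod 24).
(3 + 15) mod 24 = 18.

18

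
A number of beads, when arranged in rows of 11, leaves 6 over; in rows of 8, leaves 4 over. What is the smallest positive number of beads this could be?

28

Since 8·7 ≡ 1 (mod 11), take x = 4 + 8·((6−4)·7 mod 11) = 4 + 8·3 = 28.
Check: 28 mod 11 = 6, 28 mod 8 = 4.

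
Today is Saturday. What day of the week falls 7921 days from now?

Wednesday

7921 − 1131·7 = 4, so 7921 ≡ 4 (mod 7).
Saturday + 4 days → Wednesday.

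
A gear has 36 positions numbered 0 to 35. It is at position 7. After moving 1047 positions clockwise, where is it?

10

1047 = 29·36 + 3, so 1047 mod 36 = 3.
(7 + 3) mod 36 = 10.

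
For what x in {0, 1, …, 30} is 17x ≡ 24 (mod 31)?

The inverse of 17 mod 31 is 11 (since 17·11 = 187 ≡ 1).
Multiplying both sides by 11: x ≡ 11·24 = 264 ≡ 16 (mod 31).

16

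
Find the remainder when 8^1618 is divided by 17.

13

By repeated squaring mod 17: 8^1≡8, 8^2≡13, 8^4≡16, 8^8≡1, 8^16≡1, 8^32≡1, 8^64≡1, 8^128≡1, 8^256≡1, 8^512≡1, 8^1024≡1.
Since 1618 = 2 + 16 + 64 + 512 + 1024 in binary, 8^1618 ≡ 13·1·1·1·1 ≡ 13 (mod 17).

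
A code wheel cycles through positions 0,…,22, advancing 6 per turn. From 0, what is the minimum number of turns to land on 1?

6⁻¹ ≡ 4 (mod 23) because 6·4 = 24 = 1·23 + 1.
So x ≡ 4·1 = 4 ≡ 4 (mod 23).

4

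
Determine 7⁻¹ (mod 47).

27

47 = 6·7 + 5
7 = 1·5 + 2
5 = 2·2 + 1
2 = 2·1 + 0
Back-substituting gives 7·27 ≡ 1 (mod 47).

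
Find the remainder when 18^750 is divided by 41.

1

By repeated squaring mod 41: 18^1≡18, 18^2≡37, 18^4≡16, 18^8≡10, 18^16≡18, 18^32≡37, 18^64≡16, 18^128≡10, 18^256≡18, 18^512≡37.
750 = 2 + 4 + 8 + 32 + 64 + 128 + 512, so 18^750 ≡ 37·16·10·37·16·10·37 ≡ 1 (mod 41).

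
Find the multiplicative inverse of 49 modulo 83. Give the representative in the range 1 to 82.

83 = 1·49 + 34
49 = 1·34 + 15
34 = 2·15 + 4
15 = 3·4 + 3
4 = 1·3 + 1
3 = 3·1 + 0
Back-substituting gives 49·61 ≡ 1 (mod 83).

61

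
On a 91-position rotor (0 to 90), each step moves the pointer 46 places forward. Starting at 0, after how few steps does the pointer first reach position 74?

46⁻¹ ≡ 2 (mod 91) because 46·2 = 92 = 1·91 + 1.
Multiplying both sides by 2: x ≡ 2·74 = 148 ≡ 57 (mod 91).
Check: 46·57 = 2622 = 28·91 + 74.

57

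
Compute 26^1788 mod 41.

23

Successive squares of 26 mod 41: 26^1≡26, 26^2≡20, 26^4≡31, 26^8≡18, 26^16≡37, 26^32≡16, 26^64≡10, 26^128≡18, 26^256≡37, 26^512≡16, 26^1024≡10.
Since 1788 = 4 + 8 + 16 + 32 + 64 + 128 + 512 + 1024 in binary, 26^1788 ≡ 31·18·37·16·10·18·16·10 ≡ 23 (mod 41).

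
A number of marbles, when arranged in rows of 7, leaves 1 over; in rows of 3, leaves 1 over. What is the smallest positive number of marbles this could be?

1

x ≡ 1 (mod 3) gives x ∈ {1}.
The first of these with x mod 7 = 1 is 1.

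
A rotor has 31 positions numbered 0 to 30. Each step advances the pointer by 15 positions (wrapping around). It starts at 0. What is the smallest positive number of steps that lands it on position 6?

19

15⁻¹ ≡ 29 (mod 31) because 15·29 = 435 = 14·31 + 1.
Multiplying both sides by 29: x ≡ 29·6 = 174 ≡ 19 (mod 31).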